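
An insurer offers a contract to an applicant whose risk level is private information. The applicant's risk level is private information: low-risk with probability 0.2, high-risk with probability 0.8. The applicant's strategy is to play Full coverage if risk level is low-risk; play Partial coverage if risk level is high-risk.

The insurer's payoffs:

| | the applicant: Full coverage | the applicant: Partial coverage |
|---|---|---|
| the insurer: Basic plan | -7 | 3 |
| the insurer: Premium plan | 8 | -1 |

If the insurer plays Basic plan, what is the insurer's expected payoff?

1

Take the expectation over the applicant's risk level, weighting each type's action by its prior probability.
E[Basic plan] = 0.2·(-7) + 0.8·3 = (-1.4) + 2.4 = 1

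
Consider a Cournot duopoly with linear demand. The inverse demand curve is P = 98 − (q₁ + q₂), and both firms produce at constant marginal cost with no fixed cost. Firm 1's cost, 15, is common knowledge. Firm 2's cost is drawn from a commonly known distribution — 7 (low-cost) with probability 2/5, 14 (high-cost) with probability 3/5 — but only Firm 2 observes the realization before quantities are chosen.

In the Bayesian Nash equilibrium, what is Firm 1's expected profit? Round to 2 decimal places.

696.96

Type-c best response for Firm 2: q₂(c) = (98 − c)/2 − q₁/2.
Firm 1 maximizes expected profit; its first-order condition is 98 − 2q₁ − E[q₂] − 15 = 0.
Substituting E[q₂] and solving: E[c₂] = 11.2, so q₁ = (98 − 2·15 + 11.2)/3 = 26.4.
E[P] = 98 − (q₁ + E[q₂]) = 41.4; Firm 1's expected profit = (E[P] − 15)·q₁ = (41.4 − 15)·26.4 = 696.96.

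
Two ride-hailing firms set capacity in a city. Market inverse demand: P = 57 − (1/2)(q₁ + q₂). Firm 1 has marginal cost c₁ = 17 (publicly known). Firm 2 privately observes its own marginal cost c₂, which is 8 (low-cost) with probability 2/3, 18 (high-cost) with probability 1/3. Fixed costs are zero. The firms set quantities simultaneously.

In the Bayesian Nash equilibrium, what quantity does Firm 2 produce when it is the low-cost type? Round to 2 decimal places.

Firm 2 with cost c maximizes (57 − (1/2)(q₁+q₂) − c)·q₂, giving q₂(c) = (57 − c − (1/2)q₁).
E[c₂] = 2/3·8 + 1/3·18 = 11.3333
Firm 1's FOC against E[q₂] yields q₁ = (57 − 2·17 + E[c₂])/(3/2) = (57 − 34 + 11.3333)/(3/2) = 22.8889.
q₂(low-cost) = (57 − 8 − (1/2)·22.8889) = 37.5556.

37.56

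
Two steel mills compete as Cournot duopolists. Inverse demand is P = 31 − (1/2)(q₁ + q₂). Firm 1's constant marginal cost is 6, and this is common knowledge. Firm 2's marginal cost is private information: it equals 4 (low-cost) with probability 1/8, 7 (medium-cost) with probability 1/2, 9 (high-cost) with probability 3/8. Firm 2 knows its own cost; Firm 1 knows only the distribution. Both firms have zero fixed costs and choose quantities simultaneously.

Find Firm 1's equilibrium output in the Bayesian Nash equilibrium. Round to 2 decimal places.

Type-c best response for Firm 2: q₂(c) = (31 − c) − q₁/2.
Firm 1 maximizes expected profit; its first-order condition is 31 − q₁ − (1/2)E[q₂] − 6 = 0.
Substituting E[q₂] and solving: E[c₂] = 7.375, so q₁ = (31 − 2·6 + 7.375)/(3/2) = 17.5833.

17.58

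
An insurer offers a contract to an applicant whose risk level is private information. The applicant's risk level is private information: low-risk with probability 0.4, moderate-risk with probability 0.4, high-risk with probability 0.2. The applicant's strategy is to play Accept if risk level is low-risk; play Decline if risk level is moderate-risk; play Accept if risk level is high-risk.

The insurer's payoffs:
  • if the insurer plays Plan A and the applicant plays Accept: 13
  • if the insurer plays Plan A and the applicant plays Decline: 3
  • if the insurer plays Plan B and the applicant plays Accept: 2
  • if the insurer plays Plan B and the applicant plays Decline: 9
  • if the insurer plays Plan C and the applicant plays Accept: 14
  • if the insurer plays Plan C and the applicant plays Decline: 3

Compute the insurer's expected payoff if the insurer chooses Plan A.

E[Plan A] = 0.4·13 + 0.4·3 + 0.2·13 = 5.2 + 1.2 + 2.6 = 9

9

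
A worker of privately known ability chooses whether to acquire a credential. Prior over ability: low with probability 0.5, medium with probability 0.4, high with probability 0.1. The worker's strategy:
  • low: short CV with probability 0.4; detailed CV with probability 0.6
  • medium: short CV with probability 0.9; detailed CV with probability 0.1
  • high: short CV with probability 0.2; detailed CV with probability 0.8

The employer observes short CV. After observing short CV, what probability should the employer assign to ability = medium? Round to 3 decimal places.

0.621

Apply Bayes' rule using the sender's strategy as the likelihood.
P(short CV) = 0.5·0.4 + 0.4·0.9 + 0.1·0.2 = 0.58
P(medium | short CV) = (0.4·0.9) / 0.58 = 0.36 / 0.58 = 0.62069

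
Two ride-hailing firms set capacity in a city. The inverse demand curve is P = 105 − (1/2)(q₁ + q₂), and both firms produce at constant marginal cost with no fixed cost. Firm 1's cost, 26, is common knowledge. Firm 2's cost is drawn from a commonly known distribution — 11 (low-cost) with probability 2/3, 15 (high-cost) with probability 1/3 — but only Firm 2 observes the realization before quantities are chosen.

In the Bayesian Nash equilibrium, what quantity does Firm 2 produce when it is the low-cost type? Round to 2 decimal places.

72.22

Type-c best response for Firm 2: q₂(c) = (105 − c) − q₁/2.
Firm 1 maximizes expected profit; its first-order condition is 105 − q₁ − (1/2)E[q₂] − 26 = 0.
Substituting E[q₂] and solving: E[c₂] = 12.3333, so q₁ = (105 − 2·26 + 12.3333)/(3/2) = 43.5556.
q₂(low-cost) = (105 − 11 − (1/2)·43.5556) = 72.2222.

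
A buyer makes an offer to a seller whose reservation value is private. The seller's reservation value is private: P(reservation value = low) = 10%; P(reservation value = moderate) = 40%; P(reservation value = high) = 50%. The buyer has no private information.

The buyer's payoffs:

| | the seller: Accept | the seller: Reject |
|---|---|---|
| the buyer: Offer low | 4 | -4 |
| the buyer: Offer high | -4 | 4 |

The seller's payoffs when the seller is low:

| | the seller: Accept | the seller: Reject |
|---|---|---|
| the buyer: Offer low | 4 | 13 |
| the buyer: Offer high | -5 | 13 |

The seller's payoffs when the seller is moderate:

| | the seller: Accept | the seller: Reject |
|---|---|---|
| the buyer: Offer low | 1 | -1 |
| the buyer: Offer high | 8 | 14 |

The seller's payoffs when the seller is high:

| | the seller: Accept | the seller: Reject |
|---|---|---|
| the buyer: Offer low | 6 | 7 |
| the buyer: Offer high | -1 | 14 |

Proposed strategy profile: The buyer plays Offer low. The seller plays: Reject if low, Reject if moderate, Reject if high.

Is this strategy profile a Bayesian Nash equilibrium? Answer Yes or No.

The buyer plays Offer low: E[Offer low] = 0.1·(-4) + 0.4·(-4) + 0.5·(-4) = -4; E[Offer high] = 4. Not best-responding. ✗
The seller (reservation value low), facing Offer low: Accept gives 4, Reject gives 13. Proposed Reject is best. ✓
The seller (reservation value moderate), facing Offer low: Accept gives 1, Reject gives -1. Proposed Reject is not best — profitable deviation exists. ✗
The seller (reservation value high), facing Offer low: Accept gives 6, Reject gives 7. Proposed Reject is best. ✓

No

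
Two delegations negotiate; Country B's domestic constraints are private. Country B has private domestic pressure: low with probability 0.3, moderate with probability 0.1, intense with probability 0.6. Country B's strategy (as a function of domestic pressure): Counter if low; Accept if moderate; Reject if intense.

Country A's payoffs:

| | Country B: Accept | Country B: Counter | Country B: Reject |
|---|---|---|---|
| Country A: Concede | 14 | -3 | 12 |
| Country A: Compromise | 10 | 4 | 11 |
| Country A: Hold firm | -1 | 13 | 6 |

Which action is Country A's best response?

E[Concede] = 0.3·(-3) + 0.1·(14) + 0.6·(12) = 7.7
E[Compromise] = 0.3·(4) + 0.1·(10) + 0.6·(11) = 8.8
E[Hold firm] = 0.3·(13) + 0.1·(-1) + 0.6·(6) = 7.4
Best response: Compromise (8.8 is the largest).

Compromise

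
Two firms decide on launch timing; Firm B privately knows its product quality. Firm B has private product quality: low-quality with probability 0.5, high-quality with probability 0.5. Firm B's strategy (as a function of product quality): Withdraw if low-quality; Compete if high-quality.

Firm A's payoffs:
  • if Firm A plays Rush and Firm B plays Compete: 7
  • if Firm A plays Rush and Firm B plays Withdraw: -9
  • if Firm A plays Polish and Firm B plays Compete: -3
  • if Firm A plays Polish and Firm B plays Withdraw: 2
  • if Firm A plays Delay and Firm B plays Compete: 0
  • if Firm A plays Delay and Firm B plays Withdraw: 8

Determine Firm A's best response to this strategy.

Delay

Compute Firm A's expected payoff for each action, taking the expectation over Firm B's type.
E[Rush] = 0.5·(-9) + 0.5·(7) = -1
E[Polish] = 0.5·(2) + 0.5·(-3) = -0.5
E[Delay] = 0.5·(8) + 0.5·(0) = 4
Best response: Delay (4 is the largest).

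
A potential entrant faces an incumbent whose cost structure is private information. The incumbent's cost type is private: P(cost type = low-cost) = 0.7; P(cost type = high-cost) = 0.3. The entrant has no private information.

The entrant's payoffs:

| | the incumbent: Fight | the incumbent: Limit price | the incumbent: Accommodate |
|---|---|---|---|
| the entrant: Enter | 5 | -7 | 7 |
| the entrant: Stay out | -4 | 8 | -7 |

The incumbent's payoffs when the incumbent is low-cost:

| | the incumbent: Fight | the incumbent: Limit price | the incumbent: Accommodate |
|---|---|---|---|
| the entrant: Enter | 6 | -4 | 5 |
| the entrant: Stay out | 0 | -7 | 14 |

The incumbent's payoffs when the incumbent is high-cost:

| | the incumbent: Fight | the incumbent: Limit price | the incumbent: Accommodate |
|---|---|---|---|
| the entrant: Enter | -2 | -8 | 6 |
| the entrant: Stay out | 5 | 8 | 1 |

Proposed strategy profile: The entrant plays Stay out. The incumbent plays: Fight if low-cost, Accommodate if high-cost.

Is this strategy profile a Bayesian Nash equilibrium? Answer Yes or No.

No

The entrant plays Stay out: E[Stay out] = 0.7·(-4) + 0.3·(-7) = -4.9; E[Enter] = 5.6. Not best-responding. ✗
The incumbent (cost type low-cost), facing Stay out: Fight gives 0, Limit price gives -7, Accommodate gives 14. Proposed Fight is not best — profitable deviation exists. ✗
The incumbent (cost type high-cost), facing Stay out: Fight gives 5, Limit price gives 8, Accommodate gives 1. Proposed Accommodate is not best — profitable deviation exists. ✗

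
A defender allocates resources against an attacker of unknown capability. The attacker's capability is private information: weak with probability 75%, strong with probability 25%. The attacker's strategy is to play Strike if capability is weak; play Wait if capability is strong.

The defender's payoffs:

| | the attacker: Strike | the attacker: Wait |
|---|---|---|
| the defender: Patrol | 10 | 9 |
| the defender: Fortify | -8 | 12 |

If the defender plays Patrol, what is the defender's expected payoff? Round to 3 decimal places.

E[Patrol] = 0.75·10 + 0.25·9 = 7.5 + 2.25 = 9.75

9.750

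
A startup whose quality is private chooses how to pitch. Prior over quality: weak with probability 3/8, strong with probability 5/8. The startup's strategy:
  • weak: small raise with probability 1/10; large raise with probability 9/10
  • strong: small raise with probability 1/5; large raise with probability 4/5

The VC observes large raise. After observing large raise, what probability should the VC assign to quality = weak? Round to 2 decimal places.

Apply Bayes' rule using the sender's strategy as the likelihood.
P(large raise) = (3/8)·(9/10) + (5/8)·(4/5) = 67/80
P(weak | large raise) = ((3/8)·(9/10)) / (67/80) = (27/80) / (67/80) = 27/67

0.40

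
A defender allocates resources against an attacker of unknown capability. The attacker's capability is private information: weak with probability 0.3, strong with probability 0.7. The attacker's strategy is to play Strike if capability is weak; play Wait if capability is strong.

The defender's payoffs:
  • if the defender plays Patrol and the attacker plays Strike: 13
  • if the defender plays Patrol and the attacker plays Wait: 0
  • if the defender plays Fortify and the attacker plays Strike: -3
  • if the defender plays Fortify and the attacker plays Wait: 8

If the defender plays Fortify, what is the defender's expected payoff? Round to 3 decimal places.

Take the expectation over the attacker's capability, weighting each type's action by its prior probability.
E[Fortify] = 0.3·(-3) + 0.7·8 = (-0.9) + 5.6 = 4.7

4.700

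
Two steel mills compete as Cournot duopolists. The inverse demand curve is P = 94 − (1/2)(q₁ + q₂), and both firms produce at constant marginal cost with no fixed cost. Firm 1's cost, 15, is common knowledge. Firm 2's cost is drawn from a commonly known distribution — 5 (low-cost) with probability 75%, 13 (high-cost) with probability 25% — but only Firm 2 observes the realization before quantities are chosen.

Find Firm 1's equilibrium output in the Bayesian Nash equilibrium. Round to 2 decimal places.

47.33

Type-c best response for Firm 2: q₂(c) = (94 − c) − q₁/2.
Firm 1 maximizes expected profit; its first-order condition is 94 − q₁ − (1/2)E[q₂] − 15 = 0.
Substituting E[q₂] and solving: E[c₂] = 7, so q₁ = (94 − 2·15 + 7)/(3/2) = 47.3333.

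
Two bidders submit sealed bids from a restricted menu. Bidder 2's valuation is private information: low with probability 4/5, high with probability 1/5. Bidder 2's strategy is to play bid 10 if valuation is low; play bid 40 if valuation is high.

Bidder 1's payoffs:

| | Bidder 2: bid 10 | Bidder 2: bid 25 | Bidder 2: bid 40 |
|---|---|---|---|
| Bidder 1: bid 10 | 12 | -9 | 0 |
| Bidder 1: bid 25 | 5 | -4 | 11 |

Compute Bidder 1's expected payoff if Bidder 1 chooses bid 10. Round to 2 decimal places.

Take the expectation over Bidder 2's valuation, weighting each type's action by its prior probability.
E[bid 10] = 4/5·12 + 1/5·0 = 48/5 + 0 = 48/5

9.60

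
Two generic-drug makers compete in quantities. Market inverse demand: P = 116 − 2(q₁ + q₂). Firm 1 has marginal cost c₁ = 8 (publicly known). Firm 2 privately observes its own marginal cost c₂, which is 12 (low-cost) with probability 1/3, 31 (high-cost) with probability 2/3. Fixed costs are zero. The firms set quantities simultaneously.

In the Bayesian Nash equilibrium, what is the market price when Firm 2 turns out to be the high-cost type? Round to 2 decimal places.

Type-c best response for Firm 2: q₂(c) = (116 − c)/4 − q₁/2.
Firm 1 maximizes expected profit; its first-order condition is 116 − 4q₁ − 2E[q₂] − 8 = 0.
Substituting E[q₂] and solving: E[c₂] = 24.6667, so q₁ = (116 − 2·8 + 24.6667)/6 = 20.7778.
q₂(high-cost) = 10.8611, so P = 116 − 2·(20.7778 + 10.8611) = 52.7222.

52.72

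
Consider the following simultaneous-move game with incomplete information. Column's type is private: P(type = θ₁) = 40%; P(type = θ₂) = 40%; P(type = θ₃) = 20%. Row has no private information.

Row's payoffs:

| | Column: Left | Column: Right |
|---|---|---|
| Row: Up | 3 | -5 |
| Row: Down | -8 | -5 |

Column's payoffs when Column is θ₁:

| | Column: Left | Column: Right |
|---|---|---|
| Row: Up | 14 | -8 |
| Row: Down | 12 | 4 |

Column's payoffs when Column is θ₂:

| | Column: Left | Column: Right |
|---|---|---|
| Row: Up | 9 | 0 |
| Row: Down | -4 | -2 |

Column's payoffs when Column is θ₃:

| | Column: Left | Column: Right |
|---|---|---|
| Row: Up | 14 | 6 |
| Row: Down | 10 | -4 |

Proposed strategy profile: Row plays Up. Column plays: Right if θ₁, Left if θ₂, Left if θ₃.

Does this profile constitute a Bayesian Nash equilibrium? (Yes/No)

No

A profile is a BNE iff every type of every player is best-responding given beliefs about the other side.
Row plays Up: E[Up] = 0.4·(-5) + 0.4·(3) + 0.2·(3) = -0.2; E[Down] = -6.8. Best-responding. ✓
Column (type θ₁), facing Up: Left gives 14, Right gives -8. Proposed Right is not best — profitable deviation exists. ✗
Column (type θ₂), facing Up: Left gives 9, Right gives 0. Proposed Left is best. ✓
Column (type θ₃), facing Up: Left gives 14, Right gives 6. Proposed Left is best. ✓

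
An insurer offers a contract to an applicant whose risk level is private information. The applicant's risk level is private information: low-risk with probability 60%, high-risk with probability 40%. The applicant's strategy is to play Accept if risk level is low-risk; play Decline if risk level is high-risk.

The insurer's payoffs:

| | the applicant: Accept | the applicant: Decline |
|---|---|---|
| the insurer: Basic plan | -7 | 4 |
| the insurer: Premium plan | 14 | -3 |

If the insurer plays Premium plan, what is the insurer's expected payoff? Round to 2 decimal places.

Take the expectation over the applicant's risk level, weighting each type's action by its prior probability.
E[Premium plan] = 0.6·14 + 0.4·(-3) = 8.4 + (-1.2) = 7.2

7.20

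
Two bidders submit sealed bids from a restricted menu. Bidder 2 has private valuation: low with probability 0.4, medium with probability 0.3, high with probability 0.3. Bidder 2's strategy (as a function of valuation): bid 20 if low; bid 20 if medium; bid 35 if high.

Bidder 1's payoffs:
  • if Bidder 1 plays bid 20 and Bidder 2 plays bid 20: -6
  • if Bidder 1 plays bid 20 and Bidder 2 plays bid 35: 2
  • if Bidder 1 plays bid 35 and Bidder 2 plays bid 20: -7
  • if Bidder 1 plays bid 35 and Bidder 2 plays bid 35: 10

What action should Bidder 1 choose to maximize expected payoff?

E[bid 20] = 0.4·(-6) + 0.3·(-6) + 0.3·(2) = -3.6
E[bid 35] = 0.4·(-7) + 0.3·(-7) + 0.3·(10) = -1.9
Best response: bid 35 (-1.9 is the largest).

bid 35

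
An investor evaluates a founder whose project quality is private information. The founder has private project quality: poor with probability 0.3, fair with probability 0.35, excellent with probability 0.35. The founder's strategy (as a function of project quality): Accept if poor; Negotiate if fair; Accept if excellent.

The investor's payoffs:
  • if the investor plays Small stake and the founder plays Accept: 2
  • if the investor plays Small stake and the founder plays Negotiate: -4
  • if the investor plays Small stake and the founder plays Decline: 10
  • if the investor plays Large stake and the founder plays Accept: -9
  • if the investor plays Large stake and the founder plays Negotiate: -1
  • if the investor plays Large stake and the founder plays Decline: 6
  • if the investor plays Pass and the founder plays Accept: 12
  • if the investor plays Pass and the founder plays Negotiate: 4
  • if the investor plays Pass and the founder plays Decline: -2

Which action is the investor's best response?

E[Small stake] = 0.3·(2) + 0.35·(-4) + 0.35·(2) = -0.1
E[Large stake] = 0.3·(-9) + 0.35·(-1) + 0.35·(-9) = -6.2
E[Pass] = 0.3·(12) + 0.35·(4) + 0.35·(12) = 9.2
Best response: Pass (9.2 is the largest).

Pass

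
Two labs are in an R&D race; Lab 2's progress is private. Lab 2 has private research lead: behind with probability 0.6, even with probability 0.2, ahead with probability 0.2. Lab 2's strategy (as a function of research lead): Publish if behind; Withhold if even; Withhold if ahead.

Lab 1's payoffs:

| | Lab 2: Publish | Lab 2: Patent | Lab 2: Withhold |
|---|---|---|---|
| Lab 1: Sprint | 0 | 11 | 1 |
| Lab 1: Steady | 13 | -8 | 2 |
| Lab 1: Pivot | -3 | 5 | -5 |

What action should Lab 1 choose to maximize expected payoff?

Steady

E[Sprint] = 0.6·(0) + 0.2·(1) + 0.2·(1) = 0.4
E[Steady] = 0.6·(13) + 0.2·(2) + 0.2·(2) = 8.6
E[Pivot] = 0.6·(-3) + 0.2·(-5) + 0.2·(-5) = -3.8
Best response: Steady (8.6 is the largest).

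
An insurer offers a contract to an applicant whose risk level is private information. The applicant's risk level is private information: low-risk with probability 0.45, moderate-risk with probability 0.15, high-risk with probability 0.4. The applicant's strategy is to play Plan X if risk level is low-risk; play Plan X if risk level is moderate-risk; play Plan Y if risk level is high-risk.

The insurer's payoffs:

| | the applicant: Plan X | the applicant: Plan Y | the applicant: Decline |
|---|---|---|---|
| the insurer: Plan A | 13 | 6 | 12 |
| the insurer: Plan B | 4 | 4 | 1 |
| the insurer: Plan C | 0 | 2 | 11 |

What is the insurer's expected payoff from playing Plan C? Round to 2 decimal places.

E[Plan C] = 0.45·0 + 0.15·0 + 0.4·2 = 0 + 0 + 0.8 = 0.8

0.80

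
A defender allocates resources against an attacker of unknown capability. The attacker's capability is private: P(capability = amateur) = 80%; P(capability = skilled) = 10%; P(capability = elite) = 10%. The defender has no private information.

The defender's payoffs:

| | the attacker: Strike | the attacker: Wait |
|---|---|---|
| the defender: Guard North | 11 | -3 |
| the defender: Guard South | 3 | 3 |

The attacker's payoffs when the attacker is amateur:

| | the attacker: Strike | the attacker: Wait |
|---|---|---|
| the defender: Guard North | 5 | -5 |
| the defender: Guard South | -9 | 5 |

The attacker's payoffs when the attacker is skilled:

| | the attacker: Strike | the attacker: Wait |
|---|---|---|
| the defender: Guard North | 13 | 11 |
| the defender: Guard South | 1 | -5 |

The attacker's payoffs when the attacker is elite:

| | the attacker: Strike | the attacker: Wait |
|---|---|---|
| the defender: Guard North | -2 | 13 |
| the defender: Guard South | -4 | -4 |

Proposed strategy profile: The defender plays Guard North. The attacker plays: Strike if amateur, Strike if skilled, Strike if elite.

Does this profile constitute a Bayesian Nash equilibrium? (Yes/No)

No

The defender plays Guard North: E[Guard North] = 0.8·(11) + 0.1·(11) + 0.1·(11) = 11; E[Guard South] = 3. Best-responding. ✓
The attacker (capability amateur), facing Guard North: Strike gives 5, Wait gives -5. Proposed Strike is best. ✓
The attacker (capability skilled), facing Guard North: Strike gives 13, Wait gives 11. Proposed Strike is best. ✓
The attacker (capability elite), facing Guard North: Strike gives -2, Wait gives 13. Proposed Strike is not best — profitable deviation exists. ✗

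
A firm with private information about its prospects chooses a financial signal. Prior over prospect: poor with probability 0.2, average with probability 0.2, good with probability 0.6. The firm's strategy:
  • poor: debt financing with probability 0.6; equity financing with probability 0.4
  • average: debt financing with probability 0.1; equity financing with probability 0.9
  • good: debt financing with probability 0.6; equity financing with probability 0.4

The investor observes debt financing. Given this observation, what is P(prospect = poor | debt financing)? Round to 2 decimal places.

P(debt financing) = 0.2·0.6 + 0.2·0.1 + 0.6·0.6 = 0.5
P(poor | debt financing) = (0.2·0.6) / 0.5 = 0.12 / 0.5 = 0.24

0.24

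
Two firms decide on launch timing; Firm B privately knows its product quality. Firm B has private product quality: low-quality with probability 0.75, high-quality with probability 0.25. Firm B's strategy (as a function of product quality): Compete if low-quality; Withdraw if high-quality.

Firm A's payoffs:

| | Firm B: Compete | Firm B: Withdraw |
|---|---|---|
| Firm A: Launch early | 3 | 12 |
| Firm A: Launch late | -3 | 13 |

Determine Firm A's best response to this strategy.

Launch early

E[Launch early] = 0.75·(3) + 0.25·(12) = 5.25
E[Launch late] = 0.75·(-3) + 0.25·(13) = 1
Best response: Launch early (5.25 is the largest).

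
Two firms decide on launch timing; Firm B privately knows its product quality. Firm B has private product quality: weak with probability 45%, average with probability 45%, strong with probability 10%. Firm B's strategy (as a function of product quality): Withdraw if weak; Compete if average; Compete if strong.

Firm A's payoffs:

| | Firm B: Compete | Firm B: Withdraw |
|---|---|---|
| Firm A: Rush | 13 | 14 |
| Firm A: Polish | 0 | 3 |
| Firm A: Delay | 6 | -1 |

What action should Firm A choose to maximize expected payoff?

Rush

E[Rush] = 0.45·(14) + 0.45·(13) + 0.1·(13) = 13.45
E[Polish] = 0.45·(3) + 0.45·(0) + 0.1·(0) = 1.35
E[Delay] = 0.45·(-1) + 0.45·(6) + 0.1·(6) = 2.85
Best response: Rush (13.45 is the largest).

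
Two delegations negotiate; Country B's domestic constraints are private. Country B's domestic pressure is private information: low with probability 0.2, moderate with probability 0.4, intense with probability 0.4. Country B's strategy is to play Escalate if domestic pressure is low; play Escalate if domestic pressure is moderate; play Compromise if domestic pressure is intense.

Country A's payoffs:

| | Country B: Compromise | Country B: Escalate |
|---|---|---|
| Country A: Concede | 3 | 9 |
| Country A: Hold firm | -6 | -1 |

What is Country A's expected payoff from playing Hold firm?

-3

E[Hold firm] = 0.2·(-1) + 0.4·(-1) + 0.4·(-6) = (-0.2) + (-0.4) + (-2.4) = -3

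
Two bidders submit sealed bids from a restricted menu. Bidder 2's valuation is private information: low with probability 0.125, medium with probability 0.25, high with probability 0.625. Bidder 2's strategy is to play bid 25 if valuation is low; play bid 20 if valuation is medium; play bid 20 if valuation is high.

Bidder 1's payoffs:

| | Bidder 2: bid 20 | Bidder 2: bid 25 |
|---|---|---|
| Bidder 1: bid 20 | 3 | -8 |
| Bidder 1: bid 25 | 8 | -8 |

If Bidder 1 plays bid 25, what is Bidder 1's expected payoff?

6

E[bid 25] = 0.125·(-8) + 0.25·8 + 0.625·8 = (-1) + 2 + 5 = 6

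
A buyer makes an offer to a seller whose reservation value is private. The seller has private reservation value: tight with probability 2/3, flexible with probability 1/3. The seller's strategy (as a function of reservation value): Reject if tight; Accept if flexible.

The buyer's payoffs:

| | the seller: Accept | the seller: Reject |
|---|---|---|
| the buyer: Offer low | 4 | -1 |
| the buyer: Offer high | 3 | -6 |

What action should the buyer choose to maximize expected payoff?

Offer low

Compute the buyer's expected payoff for each action, taking the expectation over the seller's type.
E[Offer low] = 2/3·(-1) + 1/3·(4) = 2/3
E[Offer high] = 2/3·(-6) + 1/3·(3) = -3
Best response: Offer low (2/3 is the largest).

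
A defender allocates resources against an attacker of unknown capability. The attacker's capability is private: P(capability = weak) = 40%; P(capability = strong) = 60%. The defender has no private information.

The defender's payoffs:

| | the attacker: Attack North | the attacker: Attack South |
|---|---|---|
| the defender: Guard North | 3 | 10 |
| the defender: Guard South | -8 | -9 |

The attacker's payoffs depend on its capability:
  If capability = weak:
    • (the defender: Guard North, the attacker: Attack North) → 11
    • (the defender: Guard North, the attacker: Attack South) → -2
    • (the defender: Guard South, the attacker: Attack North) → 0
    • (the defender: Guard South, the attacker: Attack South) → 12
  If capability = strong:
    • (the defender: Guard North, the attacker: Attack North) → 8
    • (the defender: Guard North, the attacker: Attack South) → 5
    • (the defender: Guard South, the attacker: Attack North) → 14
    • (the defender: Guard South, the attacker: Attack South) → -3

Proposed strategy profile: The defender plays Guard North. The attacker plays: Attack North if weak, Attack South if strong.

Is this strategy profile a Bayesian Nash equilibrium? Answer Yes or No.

The defender plays Guard North: E[Guard North] = 0.4·(3) + 0.6·(10) = 7.2; E[Guard South] = -8.6. Best-responding. ✓
The attacker (capability weak), facing Guard North: Attack North gives 11, Attack South gives -2. Proposed Attack North is best. ✓
The attacker (capability strong), facing Guard North: Attack North gives 8, Attack South gives 5. Proposed Attack South is not best — profitable deviation exists. ✗

No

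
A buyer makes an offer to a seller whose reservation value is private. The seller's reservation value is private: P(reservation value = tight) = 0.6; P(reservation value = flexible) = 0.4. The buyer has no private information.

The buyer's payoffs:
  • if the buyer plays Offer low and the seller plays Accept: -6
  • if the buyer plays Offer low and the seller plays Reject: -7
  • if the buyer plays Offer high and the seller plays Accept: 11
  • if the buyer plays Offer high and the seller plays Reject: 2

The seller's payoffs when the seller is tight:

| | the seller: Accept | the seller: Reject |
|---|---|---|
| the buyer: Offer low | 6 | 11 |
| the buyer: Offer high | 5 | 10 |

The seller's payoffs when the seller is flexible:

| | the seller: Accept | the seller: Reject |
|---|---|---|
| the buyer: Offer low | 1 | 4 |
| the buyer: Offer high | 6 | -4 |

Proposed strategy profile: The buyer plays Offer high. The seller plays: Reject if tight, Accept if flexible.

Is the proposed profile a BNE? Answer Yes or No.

A profile is a BNE iff every type of every player is best-responding given beliefs about the other side.
The buyer plays Offer high: E[Offer high] = 0.6·(2) + 0.4·(11) = 5.6; E[Offer low] = -6.6. Best-responding. ✓
The seller (reservation value tight), facing Offer high: Accept gives 5, Reject gives 10. Proposed Reject is best. ✓
The seller (reservation value flexible), facing Offer high: Accept gives 6, Reject gives -4. Proposed Accept is best. ✓

Yes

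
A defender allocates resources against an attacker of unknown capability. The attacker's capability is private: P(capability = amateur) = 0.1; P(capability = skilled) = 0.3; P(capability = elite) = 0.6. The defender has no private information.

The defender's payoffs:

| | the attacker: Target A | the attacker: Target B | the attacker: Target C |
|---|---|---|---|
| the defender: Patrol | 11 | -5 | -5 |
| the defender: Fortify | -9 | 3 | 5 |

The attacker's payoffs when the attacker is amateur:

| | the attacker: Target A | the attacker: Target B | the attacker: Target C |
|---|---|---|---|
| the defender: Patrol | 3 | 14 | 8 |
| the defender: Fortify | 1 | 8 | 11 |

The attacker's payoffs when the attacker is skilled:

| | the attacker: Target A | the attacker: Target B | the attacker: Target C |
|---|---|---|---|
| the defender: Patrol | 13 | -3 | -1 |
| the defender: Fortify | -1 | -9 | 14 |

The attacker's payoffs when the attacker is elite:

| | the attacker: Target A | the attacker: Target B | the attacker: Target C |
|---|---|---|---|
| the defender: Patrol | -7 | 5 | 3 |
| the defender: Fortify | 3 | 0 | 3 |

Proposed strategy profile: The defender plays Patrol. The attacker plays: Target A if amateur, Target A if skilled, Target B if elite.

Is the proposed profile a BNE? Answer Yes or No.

No

The defender plays Patrol: E[Patrol] = 0.1·(11) + 0.3·(11) + 0.6·(-5) = 1.4; E[Fortify] = -1.8. Best-responding. ✓
The attacker (capability amateur), facing Patrol: Target A gives 3, Target B gives 14, Target C gives 8. Proposed Target A is not best — profitable deviation exists. ✗
The attacker (capability skilled), facing Patrol: Target A gives 13, Target B gives -3, Target C gives -1. Proposed Target A is best. ✓
The attacker (capability elite), facing Patrol: Target A gives -7, Target B gives 5, Target C gives 3. Proposed Target B is best. ✓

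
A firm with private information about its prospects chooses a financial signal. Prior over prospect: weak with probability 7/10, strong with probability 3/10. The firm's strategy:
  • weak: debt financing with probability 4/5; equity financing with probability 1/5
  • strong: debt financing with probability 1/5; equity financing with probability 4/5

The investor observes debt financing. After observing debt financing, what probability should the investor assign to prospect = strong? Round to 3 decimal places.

0.097

P(debt financing) = (7/10)·(4/5) + (3/10)·(1/5) = 31/50
P(strong | debt financing) = ((3/10)·(1/5)) / (31/50) = (3/50) / (31/50) = 3/31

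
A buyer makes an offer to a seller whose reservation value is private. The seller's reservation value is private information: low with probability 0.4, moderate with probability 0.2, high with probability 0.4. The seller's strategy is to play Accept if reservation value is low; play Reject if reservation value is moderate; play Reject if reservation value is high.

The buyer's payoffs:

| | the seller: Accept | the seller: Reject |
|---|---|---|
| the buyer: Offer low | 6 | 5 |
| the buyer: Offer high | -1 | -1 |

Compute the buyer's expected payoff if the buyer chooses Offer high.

-1

E[Offer high] = 0.4·(-1) + 0.2·(-1) + 0.4·(-1) = (-0.4) + (-0.2) + (-0.4) = -1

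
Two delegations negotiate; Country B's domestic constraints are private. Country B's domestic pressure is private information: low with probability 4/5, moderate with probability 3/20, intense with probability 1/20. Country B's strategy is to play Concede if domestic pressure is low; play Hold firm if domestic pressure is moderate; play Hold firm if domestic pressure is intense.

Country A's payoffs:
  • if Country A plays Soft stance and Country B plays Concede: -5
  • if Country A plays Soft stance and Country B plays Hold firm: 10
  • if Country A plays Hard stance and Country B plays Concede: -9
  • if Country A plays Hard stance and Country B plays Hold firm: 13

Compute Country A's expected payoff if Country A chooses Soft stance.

Take the expectation over Country B's domestic pressure, weighting each type's action by its prior probability.
E[Soft stance] = 4/5·(-5) + 3/20·10 + 1/20·10 = (-4) + 3/2 + 1/2 = -2

-2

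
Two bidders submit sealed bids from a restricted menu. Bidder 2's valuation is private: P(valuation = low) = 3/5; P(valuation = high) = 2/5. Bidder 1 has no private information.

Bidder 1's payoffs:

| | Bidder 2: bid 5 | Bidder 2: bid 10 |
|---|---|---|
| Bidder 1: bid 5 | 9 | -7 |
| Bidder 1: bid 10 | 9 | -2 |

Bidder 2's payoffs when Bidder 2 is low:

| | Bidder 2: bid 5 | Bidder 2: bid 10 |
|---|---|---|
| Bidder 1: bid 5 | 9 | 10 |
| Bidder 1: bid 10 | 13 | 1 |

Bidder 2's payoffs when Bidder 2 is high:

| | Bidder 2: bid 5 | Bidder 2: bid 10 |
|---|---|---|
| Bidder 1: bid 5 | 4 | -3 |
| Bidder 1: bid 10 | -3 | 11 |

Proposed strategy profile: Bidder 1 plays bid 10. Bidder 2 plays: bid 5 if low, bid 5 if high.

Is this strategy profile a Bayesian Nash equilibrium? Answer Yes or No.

No

Bidder 1 plays bid 10: E[bid 10] = 3/5·(9) + 2/5·(9) = 9; E[bid 5] = 9. Best-responding. ✓
Bidder 2 (valuation low), facing bid 10: bid 5 gives 13, bid 10 gives 1. Proposed bid 5 is best. ✓
Bidder 2 (valuation high), facing bid 10: bid 5 gives -3, bid 10 gives 11. Proposed bid 5 is not best — profitable deviation exists. ✗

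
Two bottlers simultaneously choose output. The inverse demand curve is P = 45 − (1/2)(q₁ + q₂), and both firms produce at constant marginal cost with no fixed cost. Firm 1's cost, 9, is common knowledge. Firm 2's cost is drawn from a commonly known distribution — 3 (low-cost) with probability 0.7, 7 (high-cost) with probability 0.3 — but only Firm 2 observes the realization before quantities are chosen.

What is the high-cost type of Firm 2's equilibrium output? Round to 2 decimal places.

Each type of Firm 2 best-responds to q₁; Firm 1 best-responds to the expected q₂ over Firm 2's types.
Firm 2 with cost c maximizes (45 − (1/2)(q₁+q₂) − c)·q₂, giving q₂(c) = (45 − c − (1/2)q₁).
E[c₂] = 0.7·3 + 0.3·7 = 4.2
Firm 1's FOC against E[q₂] yields q₁ = (45 − 2·9 + E[c₂])/(3/2) = (45 − 18 + 4.2)/(3/2) = 20.8.
q₂(high-cost) = (45 − 7 − (1/2)·20.8) = 27.6.

27.60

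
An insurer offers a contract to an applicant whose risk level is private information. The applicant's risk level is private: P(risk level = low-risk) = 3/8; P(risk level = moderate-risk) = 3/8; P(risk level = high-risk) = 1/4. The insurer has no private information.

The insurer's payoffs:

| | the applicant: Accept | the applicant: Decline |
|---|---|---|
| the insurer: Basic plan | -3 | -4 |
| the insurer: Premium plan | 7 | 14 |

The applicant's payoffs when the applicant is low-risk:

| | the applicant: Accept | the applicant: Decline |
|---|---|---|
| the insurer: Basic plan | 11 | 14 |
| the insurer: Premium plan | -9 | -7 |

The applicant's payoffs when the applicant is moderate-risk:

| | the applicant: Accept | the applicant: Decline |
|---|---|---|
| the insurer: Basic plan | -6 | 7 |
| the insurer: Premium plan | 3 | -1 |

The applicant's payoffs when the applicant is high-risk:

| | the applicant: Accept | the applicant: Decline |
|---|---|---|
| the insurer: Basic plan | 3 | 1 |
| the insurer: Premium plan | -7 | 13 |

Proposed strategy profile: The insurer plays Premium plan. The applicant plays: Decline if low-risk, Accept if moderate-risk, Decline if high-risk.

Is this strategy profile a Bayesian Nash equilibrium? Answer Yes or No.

The insurer plays Premium plan: E[Premium plan] = 3/8·(14) + 3/8·(7) + 1/4·(14) = 91/8; E[Basic plan] = -29/8. Best-responding. ✓
The applicant (risk level low-risk), facing Premium plan: Accept gives -9, Decline gives -7. Proposed Decline is best. ✓
The applicant (risk level moderate-risk), facing Premium plan: Accept gives 3, Decline gives -1. Proposed Accept is best. ✓
The applicant (risk level high-risk), facing Premium plan: Accept gives -7, Decline gives 13. Proposed Decline is best. ✓

Yes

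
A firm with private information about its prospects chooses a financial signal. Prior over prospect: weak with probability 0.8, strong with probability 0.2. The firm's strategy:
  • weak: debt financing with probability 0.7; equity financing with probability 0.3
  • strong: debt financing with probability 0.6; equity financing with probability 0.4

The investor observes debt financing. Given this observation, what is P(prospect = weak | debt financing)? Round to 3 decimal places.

P(debt financing) = 0.8·0.7 + 0.2·0.6 = 0.68
P(weak | debt financing) = (0.8·0.7) / 0.68 = 0.56 / 0.68 = 0.823529

0.824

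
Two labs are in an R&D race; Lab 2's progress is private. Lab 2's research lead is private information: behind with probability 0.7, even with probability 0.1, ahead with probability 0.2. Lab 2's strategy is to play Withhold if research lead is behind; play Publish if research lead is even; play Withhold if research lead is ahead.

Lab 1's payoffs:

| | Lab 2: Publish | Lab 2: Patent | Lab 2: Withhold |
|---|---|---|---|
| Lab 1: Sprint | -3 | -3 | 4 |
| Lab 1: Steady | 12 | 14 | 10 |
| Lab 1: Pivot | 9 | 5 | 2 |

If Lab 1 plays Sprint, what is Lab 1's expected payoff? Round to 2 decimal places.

3.30

E[Sprint] = 0.7·4 + 0.1·(-3) + 0.2·4 = 2.8 + (-0.3) + 0.8 = 3.3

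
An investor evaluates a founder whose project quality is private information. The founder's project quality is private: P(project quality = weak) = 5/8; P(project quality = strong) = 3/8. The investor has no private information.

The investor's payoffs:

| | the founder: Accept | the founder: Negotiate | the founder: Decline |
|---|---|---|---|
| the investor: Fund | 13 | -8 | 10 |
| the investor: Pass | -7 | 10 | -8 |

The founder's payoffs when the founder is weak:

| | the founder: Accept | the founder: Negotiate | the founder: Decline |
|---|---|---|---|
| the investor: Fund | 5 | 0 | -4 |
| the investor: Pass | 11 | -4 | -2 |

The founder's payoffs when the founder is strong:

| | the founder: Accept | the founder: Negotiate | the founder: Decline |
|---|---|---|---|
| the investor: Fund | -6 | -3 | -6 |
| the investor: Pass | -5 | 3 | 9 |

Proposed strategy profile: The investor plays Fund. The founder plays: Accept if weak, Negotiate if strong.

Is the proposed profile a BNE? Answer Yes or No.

A profile is a BNE iff every type of every player is best-responding given beliefs about the other side.
The investor plays Fund: E[Fund] = 5/8·(13) + 3/8·(-8) = 41/8; E[Pass] = -5/8. Best-responding. ✓
The founder (project quality weak), facing Fund: Accept gives 5, Negotiate gives 0, Decline gives -4. Proposed Accept is best. ✓
The founder (project quality strong), facing Fund: Accept gives -6, Negotiate gives -3, Decline gives -6. Proposed Negotiate is best. ✓

Yes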